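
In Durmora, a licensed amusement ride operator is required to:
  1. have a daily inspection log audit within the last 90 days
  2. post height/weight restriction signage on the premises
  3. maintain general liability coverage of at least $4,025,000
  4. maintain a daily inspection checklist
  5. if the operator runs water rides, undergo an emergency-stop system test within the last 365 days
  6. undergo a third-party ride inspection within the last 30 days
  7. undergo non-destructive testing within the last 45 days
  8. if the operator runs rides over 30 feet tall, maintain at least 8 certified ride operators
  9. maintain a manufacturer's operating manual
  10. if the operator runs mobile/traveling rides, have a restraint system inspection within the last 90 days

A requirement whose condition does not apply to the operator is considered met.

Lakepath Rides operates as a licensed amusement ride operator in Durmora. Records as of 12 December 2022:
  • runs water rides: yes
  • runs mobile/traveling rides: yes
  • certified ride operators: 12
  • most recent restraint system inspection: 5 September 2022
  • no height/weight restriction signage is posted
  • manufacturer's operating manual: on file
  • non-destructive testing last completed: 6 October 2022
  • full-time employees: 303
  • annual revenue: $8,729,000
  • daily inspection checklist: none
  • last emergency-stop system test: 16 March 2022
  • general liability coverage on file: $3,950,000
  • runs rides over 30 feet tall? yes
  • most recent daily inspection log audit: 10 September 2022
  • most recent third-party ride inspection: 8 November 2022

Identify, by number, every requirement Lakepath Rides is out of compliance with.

1, 2, 3, 4, 6, 7, 10

1. daily inspection log audit 93 days ago vs limit 90 → not met
2. height/weight restriction signage absent → not met
3. general liability coverage $3,950,000 < $4,025,000 → not met
4. daily inspection checklist absent → not met
5. condition 'runs water rides' holds; emergency-stop system test 271 days ago vs limit 365 → met
6. third-party ride inspection 34 days ago vs limit 30 → not met
7. non-destructive testing 67 days ago vs limit 45 → not met
8. condition 'runs rides over 30 feet tall' holds; certified ride operators 12 ≥ 8 → met
9. manufacturer's operating manual present → met
10. condition 'runs mobile/traveling rides' holds; restraint system inspection 98 days ago vs limit 90 → not met
Not met: 1, 2, 3, 4, 6, 7, 10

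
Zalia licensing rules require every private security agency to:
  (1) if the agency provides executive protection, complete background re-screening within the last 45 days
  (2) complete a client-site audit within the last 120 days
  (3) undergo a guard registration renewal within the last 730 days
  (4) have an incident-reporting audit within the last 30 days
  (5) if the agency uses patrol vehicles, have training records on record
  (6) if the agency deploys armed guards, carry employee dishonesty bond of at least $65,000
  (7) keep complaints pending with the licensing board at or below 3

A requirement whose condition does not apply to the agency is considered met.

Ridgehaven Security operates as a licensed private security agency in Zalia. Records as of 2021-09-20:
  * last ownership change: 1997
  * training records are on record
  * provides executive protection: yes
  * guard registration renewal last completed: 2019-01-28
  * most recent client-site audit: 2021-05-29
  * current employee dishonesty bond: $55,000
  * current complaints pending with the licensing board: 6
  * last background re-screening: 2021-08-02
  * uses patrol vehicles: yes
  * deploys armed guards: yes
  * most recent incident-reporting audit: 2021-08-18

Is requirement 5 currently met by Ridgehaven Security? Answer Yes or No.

5. condition 'uses patrol vehicles' holds; training records present → met

Yes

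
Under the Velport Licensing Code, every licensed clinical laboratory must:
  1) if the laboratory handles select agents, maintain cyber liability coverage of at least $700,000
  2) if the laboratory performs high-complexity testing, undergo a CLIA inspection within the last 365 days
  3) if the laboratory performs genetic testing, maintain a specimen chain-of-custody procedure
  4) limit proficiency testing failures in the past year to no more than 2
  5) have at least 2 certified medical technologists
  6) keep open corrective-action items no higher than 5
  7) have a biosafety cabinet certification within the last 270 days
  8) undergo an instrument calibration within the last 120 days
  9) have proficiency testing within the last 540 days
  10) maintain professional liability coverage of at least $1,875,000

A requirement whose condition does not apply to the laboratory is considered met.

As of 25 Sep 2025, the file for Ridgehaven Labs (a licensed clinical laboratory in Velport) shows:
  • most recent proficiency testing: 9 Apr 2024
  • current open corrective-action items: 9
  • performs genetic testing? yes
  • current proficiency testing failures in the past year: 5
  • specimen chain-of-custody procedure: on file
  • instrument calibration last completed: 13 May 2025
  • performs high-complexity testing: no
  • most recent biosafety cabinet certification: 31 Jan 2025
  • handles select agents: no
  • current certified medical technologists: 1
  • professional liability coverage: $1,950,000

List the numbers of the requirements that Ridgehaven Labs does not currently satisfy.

1. condition 'handles select agents' does not hold → requirement n/a → met
2. condition 'performs high-complexity testing' does not hold → requirement n/a → met
3. condition 'performs genetic testing' holds; specimen chain-of-custody procedure present → met
4. proficiency testing failures in the past year 5 > 2 → not met
5. certified medical technologists 1 < 2 → not met
6. open corrective-action items 9 > 5 → not met
7. biosafety cabinet certification 237 days ago vs limit 270 → met
8. instrument calibration 135 days ago vs limit 120 → not met
9. proficiency testing 534 days ago vs limit 540 → met
10. professional liability coverage $1,950,000 ≥ $1,875,000 → met
Not met: 4, 5, 6, 8

4, 5, 6, 8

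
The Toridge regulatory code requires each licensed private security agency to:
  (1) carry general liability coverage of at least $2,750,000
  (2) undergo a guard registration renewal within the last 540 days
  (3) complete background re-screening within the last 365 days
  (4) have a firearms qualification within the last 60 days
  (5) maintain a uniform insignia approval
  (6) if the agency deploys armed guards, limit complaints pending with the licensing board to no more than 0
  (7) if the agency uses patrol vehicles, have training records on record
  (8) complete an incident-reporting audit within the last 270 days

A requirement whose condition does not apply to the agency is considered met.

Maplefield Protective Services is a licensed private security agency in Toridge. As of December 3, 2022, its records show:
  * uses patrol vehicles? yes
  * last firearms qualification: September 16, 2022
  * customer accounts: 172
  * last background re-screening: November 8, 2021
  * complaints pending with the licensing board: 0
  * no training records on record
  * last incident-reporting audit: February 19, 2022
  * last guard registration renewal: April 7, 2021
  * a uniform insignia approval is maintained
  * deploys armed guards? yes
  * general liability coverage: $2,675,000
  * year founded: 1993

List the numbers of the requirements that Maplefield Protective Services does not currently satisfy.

1, 2, 3, 4, 7, 8

1. general liability coverage $2,675,000 < $2,750,000 → not met
2. guard registration renewal 605 days ago vs limit 540 → not met
3. background re-screening 390 days ago vs limit 365 → not met
4. firearms qualification 78 days ago vs limit 60 → not met
5. uniform insignia approval present → met
6. condition 'deploys armed guards' holds; complaints pending with the licensing board 0 ≤ 0 → met
7. condition 'uses patrol vehicles' holds; training records absent → not met
8. incident-reporting audit 287 days ago vs limit 270 → not met
Not met: 1, 2, 3, 4, 7, 8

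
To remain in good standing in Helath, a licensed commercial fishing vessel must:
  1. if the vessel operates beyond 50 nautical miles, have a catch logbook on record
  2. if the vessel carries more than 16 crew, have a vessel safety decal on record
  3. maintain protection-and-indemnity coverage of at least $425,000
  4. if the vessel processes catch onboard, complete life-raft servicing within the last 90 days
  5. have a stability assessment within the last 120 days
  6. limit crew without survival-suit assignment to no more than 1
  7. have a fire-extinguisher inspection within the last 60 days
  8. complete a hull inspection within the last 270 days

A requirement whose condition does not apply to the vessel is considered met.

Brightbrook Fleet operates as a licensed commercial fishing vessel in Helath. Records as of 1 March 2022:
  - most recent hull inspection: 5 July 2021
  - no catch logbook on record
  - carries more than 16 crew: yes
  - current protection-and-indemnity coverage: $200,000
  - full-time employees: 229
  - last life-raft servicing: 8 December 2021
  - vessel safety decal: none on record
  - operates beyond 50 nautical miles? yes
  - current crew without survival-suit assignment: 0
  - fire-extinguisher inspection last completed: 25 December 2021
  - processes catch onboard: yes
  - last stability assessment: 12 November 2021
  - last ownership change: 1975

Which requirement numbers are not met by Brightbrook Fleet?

1. condition 'operates beyond 50 nautical miles' holds; catch logbook absent → not met
2. condition 'carries more than 16 crew' holds; vessel safety decal absent → not met
3. protection-and-indemnity coverage $200,000 < $425,000 → not met
4. condition 'processes catch onboard' holds; life-raft servicing 83 days ago vs limit 90 → met
5. stability assessment 109 days ago vs limit 120 → met
6. crew without survival-suit assignment 0 ≤ 1 → met
7. fire-extinguisher inspection 66 days ago vs limit 60 → not met
8. hull inspection 239 days ago vs limit 270 → met
Not met: 1, 2, 3, 7

1, 2, 3, 7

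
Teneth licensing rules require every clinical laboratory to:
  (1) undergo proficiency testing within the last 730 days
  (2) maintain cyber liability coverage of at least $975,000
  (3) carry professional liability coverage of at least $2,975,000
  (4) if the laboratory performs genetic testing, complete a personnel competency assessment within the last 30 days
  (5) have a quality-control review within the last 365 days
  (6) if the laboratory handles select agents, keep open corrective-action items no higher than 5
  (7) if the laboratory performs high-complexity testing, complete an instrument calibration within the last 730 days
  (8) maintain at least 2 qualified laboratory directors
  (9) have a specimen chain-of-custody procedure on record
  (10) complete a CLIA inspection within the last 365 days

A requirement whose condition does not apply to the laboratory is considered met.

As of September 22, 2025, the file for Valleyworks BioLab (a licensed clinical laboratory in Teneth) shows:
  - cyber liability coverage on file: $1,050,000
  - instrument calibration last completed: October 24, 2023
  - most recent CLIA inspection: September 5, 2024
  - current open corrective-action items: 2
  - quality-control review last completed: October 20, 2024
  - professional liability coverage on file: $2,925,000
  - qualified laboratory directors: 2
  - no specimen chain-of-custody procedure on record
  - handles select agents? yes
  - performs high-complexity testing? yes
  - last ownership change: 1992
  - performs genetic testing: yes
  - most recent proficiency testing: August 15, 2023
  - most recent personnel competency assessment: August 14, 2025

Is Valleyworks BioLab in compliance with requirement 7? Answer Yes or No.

7. condition 'performs high-complexity testing' holds; instrument calibration 699 days ago vs limit 730 → met

Yes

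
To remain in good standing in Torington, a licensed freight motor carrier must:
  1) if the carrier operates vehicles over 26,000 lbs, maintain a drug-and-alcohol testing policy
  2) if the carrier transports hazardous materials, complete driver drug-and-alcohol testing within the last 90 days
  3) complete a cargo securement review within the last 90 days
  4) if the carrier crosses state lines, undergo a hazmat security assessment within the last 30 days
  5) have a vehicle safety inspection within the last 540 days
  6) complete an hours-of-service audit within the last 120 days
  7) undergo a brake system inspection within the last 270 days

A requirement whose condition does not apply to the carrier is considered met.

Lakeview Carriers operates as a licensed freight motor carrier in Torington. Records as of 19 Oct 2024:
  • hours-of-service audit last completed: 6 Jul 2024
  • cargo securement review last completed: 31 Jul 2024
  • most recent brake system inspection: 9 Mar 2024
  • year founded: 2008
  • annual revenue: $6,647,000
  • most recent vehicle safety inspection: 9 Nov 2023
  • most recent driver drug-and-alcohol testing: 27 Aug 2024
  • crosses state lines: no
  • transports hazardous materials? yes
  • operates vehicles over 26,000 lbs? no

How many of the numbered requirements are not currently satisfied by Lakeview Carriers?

1. condition 'operates vehicles over 26,000 lbs' does not hold → requirement n/a → met
2. condition 'transports hazardous materials' holds; driver drug-and-alcohol testing 53 days ago vs limit 90 → met
3. cargo securement review 80 days ago vs limit 90 → met
4. condition 'crosses state lines' does not hold → requirement n/a → met
5. vehicle safety inspection 345 days ago vs limit 540 → met
6. hours-of-service audit 105 days ago vs limit 120 → met
7. brake system inspection 224 days ago vs limit 270 → met
Not met: 0 of 7

0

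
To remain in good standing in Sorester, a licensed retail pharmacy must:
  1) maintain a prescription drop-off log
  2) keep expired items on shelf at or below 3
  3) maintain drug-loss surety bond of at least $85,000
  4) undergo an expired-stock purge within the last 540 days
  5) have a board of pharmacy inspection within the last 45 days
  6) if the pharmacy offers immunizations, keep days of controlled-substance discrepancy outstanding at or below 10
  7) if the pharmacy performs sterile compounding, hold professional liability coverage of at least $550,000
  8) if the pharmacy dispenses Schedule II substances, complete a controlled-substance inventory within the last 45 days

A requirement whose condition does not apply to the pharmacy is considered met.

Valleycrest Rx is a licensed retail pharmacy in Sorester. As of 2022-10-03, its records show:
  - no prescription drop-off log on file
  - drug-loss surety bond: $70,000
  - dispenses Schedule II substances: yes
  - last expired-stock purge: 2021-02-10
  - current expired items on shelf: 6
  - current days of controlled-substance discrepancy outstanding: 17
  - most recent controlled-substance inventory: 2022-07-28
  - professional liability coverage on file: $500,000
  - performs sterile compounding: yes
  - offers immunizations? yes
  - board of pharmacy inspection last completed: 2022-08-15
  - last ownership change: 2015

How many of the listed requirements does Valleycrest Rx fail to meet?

8

1. prescription drop-off log absent → not met
2. expired items on shelf 6 > 3 → not met
3. drug-loss surety bond $70,000 < $85,000 → not met
4. expired-stock purge 600 days ago vs limit 540 → not met
5. board of pharmacy inspection 49 days ago vs limit 45 → not met
6. condition 'offers immunizations' holds; days of controlled-substance discrepancy outstanding 17 > 10 → not met
7. condition 'performs sterile compounding' holds; professional liability coverage $500,000 < $550,000 → not met
8. condition 'dispenses Schedule II substances' holds; controlled-substance inventory 67 days ago vs limit 45 → not met
Not met: 8 of 8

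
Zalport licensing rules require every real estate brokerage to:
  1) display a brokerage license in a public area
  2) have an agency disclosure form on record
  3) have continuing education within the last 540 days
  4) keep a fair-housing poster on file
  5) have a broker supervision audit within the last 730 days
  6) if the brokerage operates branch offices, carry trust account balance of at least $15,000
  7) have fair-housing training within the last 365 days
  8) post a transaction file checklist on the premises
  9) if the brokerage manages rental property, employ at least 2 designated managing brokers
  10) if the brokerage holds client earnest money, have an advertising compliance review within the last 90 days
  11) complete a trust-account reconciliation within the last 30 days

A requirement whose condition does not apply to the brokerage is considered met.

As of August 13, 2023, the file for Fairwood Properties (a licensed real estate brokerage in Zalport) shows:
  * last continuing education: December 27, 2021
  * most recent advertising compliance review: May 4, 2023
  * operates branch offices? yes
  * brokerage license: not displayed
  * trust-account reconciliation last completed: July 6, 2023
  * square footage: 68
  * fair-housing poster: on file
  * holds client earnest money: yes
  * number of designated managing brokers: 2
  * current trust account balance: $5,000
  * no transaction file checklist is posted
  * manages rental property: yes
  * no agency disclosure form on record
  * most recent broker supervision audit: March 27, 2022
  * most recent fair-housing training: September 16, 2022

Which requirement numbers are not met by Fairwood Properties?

1. brokerage license absent → not met
2. agency disclosure form absent → not met
3. continuing education 594 days ago vs limit 540 → not met
4. fair-housing poster present → met
5. broker supervision audit 504 days ago vs limit 730 → met
6. condition 'operates branch offices' holds; trust account balance $5,000 < $15,000 → not met
7. fair-housing training 331 days ago vs limit 365 → met
8. transaction file checklist absent → not met
9. condition 'manages rental property' holds; designated managing brokers 2 ≥ 2 → met
10. condition 'holds client earnest money' holds; advertising compliance review 101 days ago vs limit 90 → not met
11. trust-account reconciliation 38 days ago vs limit 30 → not met
Not met: 1, 2, 3, 6, 8, 10, 11

1, 2, 3, 6, 8, 10, 11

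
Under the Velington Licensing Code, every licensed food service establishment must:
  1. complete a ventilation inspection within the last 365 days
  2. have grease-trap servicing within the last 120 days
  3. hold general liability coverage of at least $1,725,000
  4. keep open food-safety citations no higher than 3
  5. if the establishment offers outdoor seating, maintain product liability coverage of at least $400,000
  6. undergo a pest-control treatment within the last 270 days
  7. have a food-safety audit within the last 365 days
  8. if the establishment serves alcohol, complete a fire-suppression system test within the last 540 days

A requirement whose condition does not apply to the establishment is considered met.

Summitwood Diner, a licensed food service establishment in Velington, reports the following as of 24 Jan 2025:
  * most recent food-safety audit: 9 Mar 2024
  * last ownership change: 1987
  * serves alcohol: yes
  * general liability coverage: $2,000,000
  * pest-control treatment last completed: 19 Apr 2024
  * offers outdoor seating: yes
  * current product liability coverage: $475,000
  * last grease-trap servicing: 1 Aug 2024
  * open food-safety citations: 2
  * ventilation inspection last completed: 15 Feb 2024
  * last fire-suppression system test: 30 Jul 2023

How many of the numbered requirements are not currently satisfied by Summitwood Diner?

1. ventilation inspection 344 days ago vs limit 365 → met
2. grease-trap servicing 176 days ago vs limit 120 → not met
3. general liability coverage $2,000,000 ≥ $1,725,000 → met
4. open food-safety citations 2 ≤ 3 → met
5. condition 'offers outdoor seating' holds; product liability coverage $475,000 ≥ $400,000 → met
6. pest-control treatment 280 days ago vs limit 270 → not met
7. food-safety audit 321 days ago vs limit 365 → met
8. condition 'serves alcohol' holds; fire-suppression system test 544 days ago vs limit 540 → not met
Not met: 3 of 8

3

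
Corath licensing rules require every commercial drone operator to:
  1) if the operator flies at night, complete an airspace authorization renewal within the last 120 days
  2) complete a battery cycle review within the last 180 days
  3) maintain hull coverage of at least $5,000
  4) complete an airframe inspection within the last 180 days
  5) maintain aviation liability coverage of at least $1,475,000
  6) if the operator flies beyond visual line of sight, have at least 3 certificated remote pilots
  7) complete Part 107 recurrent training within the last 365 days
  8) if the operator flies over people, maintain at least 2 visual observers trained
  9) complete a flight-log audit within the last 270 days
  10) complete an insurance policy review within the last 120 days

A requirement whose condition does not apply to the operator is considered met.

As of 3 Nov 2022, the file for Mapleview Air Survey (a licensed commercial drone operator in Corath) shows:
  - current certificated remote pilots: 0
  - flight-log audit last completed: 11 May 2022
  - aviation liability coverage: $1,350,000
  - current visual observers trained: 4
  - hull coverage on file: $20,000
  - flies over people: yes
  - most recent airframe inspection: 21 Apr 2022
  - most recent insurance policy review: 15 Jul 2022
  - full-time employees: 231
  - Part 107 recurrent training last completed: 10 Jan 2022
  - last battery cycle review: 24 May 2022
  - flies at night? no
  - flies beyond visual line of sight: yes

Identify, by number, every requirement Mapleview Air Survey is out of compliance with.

4, 5, 6

1. condition 'flies at night' does not hold → requirement n/a → met
2. battery cycle review 163 days ago vs limit 180 → met
3. hull coverage $20,000 ≥ $5,000 → met
4. airframe inspection 196 days ago vs limit 180 → not met
5. aviation liability coverage $1,350,000 < $1,475,000 → not met
6. condition 'flies beyond visual line of sight' holds; certificated remote pilots 0 < 3 → not met
7. Part 107 recurrent training 297 days ago vs limit 365 → met
8. condition 'flies over people' holds; visual observers trained 4 ≥ 2 → met
9. flight-log audit 176 days ago vs limit 270 → met
10. insurance policy review 111 days ago vs limit 120 → met
Not met: 4, 5, 6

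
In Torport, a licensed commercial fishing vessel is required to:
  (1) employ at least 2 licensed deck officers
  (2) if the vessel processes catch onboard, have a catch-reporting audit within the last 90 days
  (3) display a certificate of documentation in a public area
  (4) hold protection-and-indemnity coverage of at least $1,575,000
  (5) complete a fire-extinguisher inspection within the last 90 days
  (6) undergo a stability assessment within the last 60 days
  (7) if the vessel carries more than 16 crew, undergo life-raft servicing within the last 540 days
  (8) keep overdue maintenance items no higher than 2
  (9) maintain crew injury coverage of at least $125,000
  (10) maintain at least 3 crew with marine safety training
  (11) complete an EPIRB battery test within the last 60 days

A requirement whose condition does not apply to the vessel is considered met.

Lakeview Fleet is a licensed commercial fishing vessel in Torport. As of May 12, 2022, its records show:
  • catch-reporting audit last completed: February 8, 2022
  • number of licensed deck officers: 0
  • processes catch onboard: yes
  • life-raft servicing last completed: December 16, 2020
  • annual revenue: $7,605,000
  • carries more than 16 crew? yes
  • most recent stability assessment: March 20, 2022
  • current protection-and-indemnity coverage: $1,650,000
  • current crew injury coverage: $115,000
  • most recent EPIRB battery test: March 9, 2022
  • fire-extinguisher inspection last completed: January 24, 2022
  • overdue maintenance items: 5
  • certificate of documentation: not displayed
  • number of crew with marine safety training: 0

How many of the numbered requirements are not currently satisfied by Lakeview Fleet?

1. licensed deck officers 0 < 2 → not met
2. condition 'processes catch onboard' holds; catch-reporting audit 93 days ago vs limit 90 → not met
3. certificate of documentation absent → not met
4. protection-and-indemnity coverage $1,650,000 ≥ $1,575,000 → met
5. fire-extinguisher inspection 108 days ago vs limit 90 → not met
6. stability assessment 53 days ago vs limit 60 → met
7. condition 'carries more than 16 crew' holds; life-raft servicing 512 days ago vs limit 540 → met
8. overdue maintenance items 5 > 2 → not met
9. crew injury coverage $115,000 < $125,000 → not met
10. crew with marine safety training 0 < 3 → not met
11. EPIRB battery test 64 days ago vs limit 60 → not met
Not met: 8 of 11

8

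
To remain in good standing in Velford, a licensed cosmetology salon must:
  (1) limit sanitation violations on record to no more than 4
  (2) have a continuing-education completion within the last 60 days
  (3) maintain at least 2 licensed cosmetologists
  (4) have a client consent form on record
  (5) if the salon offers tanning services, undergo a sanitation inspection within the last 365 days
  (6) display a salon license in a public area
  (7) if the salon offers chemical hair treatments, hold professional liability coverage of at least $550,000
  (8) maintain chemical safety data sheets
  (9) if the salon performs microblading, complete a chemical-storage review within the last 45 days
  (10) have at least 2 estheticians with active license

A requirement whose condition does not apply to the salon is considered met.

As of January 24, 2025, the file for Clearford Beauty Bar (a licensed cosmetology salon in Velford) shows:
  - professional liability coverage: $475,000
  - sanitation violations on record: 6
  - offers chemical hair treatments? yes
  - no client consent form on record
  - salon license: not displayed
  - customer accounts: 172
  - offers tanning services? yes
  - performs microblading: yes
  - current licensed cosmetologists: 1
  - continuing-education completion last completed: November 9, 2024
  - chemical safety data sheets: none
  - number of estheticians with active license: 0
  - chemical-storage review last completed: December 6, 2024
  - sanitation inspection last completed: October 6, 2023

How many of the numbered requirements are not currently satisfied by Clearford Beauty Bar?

1. sanitation violations on record 6 > 4 → not met
2. continuing-education completion 76 days ago vs limit 60 → not met
3. licensed cosmetologists 1 < 2 → not met
4. client consent form absent → not met
5. condition 'offers tanning services' holds; sanitation inspection 476 days ago vs limit 365 → not met
6. salon license absent → not met
7. condition 'offers chemical hair treatments' holds; professional liability coverage $475,000 < $550,000 → not met
8. chemical safety data sheets absent → not met
9. condition 'performs microblading' holds; chemical-storage review 49 days ago vs limit 45 → not met
10. estheticians with active license 0 < 2 → not met
Not met: 10 of 10

10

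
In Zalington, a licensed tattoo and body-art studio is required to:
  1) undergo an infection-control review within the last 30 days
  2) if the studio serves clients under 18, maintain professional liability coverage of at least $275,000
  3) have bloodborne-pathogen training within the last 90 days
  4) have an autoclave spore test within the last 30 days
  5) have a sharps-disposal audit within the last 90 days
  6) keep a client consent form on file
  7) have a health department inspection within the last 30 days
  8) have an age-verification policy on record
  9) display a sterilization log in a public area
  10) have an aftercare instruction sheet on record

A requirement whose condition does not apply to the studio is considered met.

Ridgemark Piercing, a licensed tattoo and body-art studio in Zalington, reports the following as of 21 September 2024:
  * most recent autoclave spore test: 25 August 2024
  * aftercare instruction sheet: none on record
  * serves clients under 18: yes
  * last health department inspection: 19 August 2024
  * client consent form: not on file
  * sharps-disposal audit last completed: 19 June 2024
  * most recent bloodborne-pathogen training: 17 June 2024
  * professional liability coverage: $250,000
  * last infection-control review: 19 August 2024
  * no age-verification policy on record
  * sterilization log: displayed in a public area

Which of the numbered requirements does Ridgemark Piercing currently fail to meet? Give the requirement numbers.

1, 2, 3, 5, 6, 7, 8, 10

1. infection-control review 33 days ago vs limit 30 → not met
2. condition 'serves clients under 18' holds; professional liability coverage $250,000 < $275,000 → not met
3. bloodborne-pathogen training 96 days ago vs limit 90 → not met
4. autoclave spore test 27 days ago vs limit 30 → met
5. sharps-disposal audit 94 days ago vs limit 90 → not met
6. client consent form absent → not met
7. health department inspection 33 days ago vs limit 30 → not met
8. age-verification policy absent → not met
9. sterilization log present → met
10. aftercare instruction sheet absent → not met
Not met: 1, 2, 3, 5, 6, 7, 8, 10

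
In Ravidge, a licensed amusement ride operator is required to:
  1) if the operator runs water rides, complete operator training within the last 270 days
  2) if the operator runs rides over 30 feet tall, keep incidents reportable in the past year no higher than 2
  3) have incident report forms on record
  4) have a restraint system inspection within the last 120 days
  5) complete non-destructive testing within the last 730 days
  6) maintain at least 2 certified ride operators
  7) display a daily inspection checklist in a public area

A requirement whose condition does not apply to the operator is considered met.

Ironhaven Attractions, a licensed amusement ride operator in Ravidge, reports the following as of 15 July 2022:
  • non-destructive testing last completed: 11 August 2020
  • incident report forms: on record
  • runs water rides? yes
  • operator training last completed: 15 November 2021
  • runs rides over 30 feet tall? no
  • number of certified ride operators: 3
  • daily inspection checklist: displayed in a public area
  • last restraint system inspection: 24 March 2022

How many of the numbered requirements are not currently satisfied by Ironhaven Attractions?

1. condition 'runs water rides' holds; operator training 242 days ago vs limit 270 → met
2. condition 'runs rides over 30 feet tall' does not hold → requirement n/a → met
3. incident report forms present → met
4. restraint system inspection 113 days ago vs limit 120 → met
5. non-destructive testing 703 days ago vs limit 730 → met
6. certified ride operators 3 ≥ 2 → met
7. daily inspection checklist present → met
Not met: 0 of 7

0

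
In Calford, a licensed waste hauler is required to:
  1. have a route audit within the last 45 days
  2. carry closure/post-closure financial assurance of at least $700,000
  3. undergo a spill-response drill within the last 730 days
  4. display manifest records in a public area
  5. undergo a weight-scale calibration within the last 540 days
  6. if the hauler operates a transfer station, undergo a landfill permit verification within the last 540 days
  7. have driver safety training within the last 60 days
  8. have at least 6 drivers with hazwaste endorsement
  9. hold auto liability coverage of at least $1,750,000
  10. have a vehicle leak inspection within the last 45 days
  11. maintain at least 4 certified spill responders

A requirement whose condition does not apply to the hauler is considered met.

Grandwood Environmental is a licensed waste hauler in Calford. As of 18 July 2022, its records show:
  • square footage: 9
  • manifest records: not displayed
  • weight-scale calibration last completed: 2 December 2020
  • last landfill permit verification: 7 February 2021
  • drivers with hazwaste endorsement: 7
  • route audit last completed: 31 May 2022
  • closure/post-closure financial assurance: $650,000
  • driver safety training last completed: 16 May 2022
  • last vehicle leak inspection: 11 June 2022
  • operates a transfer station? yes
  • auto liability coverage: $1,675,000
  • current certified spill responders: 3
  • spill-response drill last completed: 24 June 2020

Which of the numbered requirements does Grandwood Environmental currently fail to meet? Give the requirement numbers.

1, 2, 3, 4, 5, 7, 9, 11

1. route audit 48 days ago vs limit 45 → not met
2. closure/post-closure financial assurance $650,000 < $700,000 → not met
3. spill-response drill 754 days ago vs limit 730 → not met
4. manifest records absent → not met
5. weight-scale calibration 593 days ago vs limit 540 → not met
6. condition 'operates a transfer station' holds; landfill permit verification 526 days ago vs limit 540 → met
7. driver safety training 63 days ago vs limit 60 → not met
8. drivers with hazwaste endorsement 7 ≥ 6 → met
9. auto liability coverage $1,675,000 < $1,750,000 → not met
10. vehicle leak inspection 37 days ago vs limit 45 → met
11. certified spill responders 3 < 4 → not met
Not met: 1, 2, 3, 4, 5, 7, 9, 11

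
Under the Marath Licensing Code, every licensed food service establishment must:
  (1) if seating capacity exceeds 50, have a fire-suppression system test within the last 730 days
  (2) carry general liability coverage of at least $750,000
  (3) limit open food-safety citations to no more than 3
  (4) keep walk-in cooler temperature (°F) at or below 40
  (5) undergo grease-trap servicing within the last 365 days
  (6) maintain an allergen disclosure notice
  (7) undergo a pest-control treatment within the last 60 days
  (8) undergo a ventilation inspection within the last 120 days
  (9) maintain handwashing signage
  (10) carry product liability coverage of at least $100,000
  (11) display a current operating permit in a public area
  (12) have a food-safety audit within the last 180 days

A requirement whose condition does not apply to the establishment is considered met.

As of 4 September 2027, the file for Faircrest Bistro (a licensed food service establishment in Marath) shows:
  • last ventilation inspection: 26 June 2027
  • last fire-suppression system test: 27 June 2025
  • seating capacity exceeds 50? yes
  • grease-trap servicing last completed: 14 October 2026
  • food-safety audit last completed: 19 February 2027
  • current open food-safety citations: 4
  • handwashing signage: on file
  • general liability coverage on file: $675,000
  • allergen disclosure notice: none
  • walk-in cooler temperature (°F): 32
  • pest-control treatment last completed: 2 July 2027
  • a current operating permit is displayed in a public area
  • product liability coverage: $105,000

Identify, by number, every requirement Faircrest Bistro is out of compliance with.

1, 2, 3, 6, 7, 12

1. condition 'seating capacity exceeds 50' holds; fire-suppression system test 799 days ago vs limit 730 → not met
2. general liability coverage $675,000 < $750,000 → not met
3. open food-safety citations 4 > 3 → not met
4. walk-in cooler temperature (°F) 32 ≤ 40 → met
5. grease-trap servicing 325 days ago vs limit 365 → met
6. allergen disclosure notice absent → not met
7. pest-control treatment 64 days ago vs limit 60 → not met
8. ventilation inspection 70 days ago vs limit 120 → met
9. handwashing signage present → met
10. product liability coverage $105,000 ≥ $100,000 → met
11. current operating permit present → met
12. food-safety audit 197 days ago vs limit 180 → not met
Not met: 1, 2, 3, 6, 7, 12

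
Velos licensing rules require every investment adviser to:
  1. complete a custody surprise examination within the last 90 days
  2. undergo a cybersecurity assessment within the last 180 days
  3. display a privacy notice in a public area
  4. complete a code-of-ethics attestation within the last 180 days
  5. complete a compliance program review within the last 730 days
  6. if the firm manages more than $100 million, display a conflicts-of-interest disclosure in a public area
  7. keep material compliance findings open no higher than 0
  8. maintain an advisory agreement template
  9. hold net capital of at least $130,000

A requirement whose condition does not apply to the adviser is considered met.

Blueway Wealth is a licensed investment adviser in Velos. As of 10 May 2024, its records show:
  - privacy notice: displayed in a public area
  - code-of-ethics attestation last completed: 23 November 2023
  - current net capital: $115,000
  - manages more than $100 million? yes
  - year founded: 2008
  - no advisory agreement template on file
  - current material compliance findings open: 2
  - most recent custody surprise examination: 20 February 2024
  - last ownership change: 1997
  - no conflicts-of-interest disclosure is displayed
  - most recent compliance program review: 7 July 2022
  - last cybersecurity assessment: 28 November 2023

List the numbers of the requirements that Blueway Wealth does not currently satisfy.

1. custody surprise examination 80 days ago vs limit 90 → met
2. cybersecurity assessment 164 days ago vs limit 180 → met
3. privacy notice present → met
4. code-of-ethics attestation 169 days ago vs limit 180 → met
5. compliance program review 673 days ago vs limit 730 → met
6. condition 'manages more than $100 million' holds; conflicts-of-interest disclosure absent → not met
7. material compliance findings open 2 > 0 → not met
8. advisory agreement template absent → not met
9. net capital $115,000 < $130,000 → not met
Not met: 6, 7, 8, 9

6, 7, 8, 9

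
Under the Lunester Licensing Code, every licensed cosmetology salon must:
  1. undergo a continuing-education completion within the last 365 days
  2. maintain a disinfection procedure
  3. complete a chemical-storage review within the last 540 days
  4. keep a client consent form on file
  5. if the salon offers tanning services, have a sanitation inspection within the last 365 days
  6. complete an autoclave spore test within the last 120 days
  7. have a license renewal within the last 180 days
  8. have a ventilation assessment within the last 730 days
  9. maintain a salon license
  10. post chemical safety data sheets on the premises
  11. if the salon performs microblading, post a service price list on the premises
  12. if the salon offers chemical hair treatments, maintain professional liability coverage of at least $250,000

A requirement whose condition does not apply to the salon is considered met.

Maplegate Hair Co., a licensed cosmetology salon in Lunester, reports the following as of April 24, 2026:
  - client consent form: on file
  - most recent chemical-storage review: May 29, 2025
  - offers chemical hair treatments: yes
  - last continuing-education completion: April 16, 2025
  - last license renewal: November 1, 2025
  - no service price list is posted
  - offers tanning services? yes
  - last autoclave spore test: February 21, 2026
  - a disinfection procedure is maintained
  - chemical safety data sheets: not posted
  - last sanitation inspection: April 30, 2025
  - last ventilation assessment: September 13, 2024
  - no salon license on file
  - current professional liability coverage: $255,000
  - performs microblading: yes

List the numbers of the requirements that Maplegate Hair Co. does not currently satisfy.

1, 9, 10, 11

1. continuing-education completion 373 days ago vs limit 365 → not met
2. disinfection procedure present → met
3. chemical-storage review 330 days ago vs limit 540 → met
4. client consent form present → met
5. condition 'offers tanning services' holds; sanitation inspection 359 days ago vs limit 365 → met
6. autoclave spore test 62 days ago vs limit 120 → met
7. license renewal 174 days ago vs limit 180 → met
8. ventilation assessment 588 days ago vs limit 730 → met
9. salon license absent → not met
10. chemical safety data sheets absent → not met
11. condition 'performs microblading' holds; service price list absent → not met
12. condition 'offers chemical hair treatments' holds; professional liability coverage $255,000 ≥ $250,000 → met
Not met: 1, 9, 10, 11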